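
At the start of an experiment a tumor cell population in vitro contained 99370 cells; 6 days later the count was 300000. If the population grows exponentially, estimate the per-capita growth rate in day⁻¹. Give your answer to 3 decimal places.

From N(t) = N₀·e^(rt): e^(r·6) = 300000/99370 = 3.019.
r·6 = ln(3.019) = 1.1049, so r = 1.1049/6 = 0.18416.

0.184 per day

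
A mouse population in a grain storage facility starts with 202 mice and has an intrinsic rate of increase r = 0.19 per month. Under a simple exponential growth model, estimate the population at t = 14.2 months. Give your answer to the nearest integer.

N(t) = N₀·e^(rt) = 202 × e^(0.19×14.2) = 202 × e^2.698.
e^2.698 ≈ 14.85, so N ≈ 202 × 14.85 = 2999.7.

3000 mice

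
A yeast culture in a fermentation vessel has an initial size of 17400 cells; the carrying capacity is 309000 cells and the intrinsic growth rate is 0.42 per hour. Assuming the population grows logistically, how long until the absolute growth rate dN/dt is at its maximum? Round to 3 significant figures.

6.71 hours

Logistic growth is fastest at N = K/2 = 154500.
A = (K − N₀)/N₀ = 16.759. Set K/(1 + A·e^(−rt)) = K/2 → A·e^(−rt) = 1.
e^(−0.42t) = 1/16.759 = 0.0596708, so t = ln(16.759)/0.42 = 2.8189/0.42 = 6.7117.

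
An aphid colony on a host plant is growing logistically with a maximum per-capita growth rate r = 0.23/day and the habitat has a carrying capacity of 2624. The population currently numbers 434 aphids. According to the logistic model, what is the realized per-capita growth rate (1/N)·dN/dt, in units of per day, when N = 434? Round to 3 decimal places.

0.192 per day

(1/N)·dN/dt = r(1 − N/K) = 0.23 × (1 − 434/2624).
= 0.23 × 0.8346 = 0.19196.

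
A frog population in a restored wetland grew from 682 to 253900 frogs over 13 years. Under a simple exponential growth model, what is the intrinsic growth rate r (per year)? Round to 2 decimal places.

0.46 per year

From N(t) = N₀·e^(rt): e^(r·13) = 253900/682 = 372.29.
r·13 = ln(372.29) = 5.9197, so r = 5.9197/13 = 0.45536.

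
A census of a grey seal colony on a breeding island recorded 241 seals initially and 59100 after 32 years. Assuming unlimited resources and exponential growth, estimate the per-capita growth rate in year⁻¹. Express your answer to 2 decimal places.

From N(t) = N₀·e^(rt): e^(r·32) = 59100/241 = 245.23.
r·32 = ln(245.23) = 5.5022, so r = 5.5022/32 = 0.17194.

0.17 per year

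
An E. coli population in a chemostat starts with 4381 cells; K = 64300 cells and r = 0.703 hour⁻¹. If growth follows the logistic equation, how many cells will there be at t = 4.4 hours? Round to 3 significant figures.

39700 cells

A = (K − N₀)/N₀ = (64300 − 4381)/4381 = 13.677.
N(t) = K/(1 + A·e^(−rt)) = 64300/(1 + 13.677×e^(−0.703×4.4)).
e^(−3.093) = 0.045357; denominator = 1 + 13.677×0.045357 = 1.6203.
N = 64300/1.6203 = 39683.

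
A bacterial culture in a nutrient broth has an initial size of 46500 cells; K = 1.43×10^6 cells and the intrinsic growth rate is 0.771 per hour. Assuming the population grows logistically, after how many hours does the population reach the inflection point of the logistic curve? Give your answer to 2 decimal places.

4.40 hours

Logistic growth is fastest at N = K/2 = 715000.
A = (K − N₀)/N₀ = 29.753. Set K/(1 + A·e^(−rt)) = K/2 → A·e^(−rt) = 1.
e^(−0.771t) = 1/29.753 = 0.0336104, so t = ln(29.753)/0.771 = 3.3929/0.771 = 4.4007.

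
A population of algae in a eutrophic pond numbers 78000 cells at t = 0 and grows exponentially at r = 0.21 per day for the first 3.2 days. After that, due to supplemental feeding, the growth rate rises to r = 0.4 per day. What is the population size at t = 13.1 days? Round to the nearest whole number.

Phase 1: N(3.2) = 78000·e^(0.21×3.2) = 78000·e^0.672 = 152736.
Phase 2 runs for 13.1 − 3.2 = 9.9 days at r = 0.4.
N(13.1) = 152736·e^(0.4×9.9) = 152736·e^3.96 = 8.012105×10^6.

8012105 cells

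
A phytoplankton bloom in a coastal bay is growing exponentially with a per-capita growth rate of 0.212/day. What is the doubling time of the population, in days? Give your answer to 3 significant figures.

3.27 days

Doubling time t_d = ln(2)/r = 0.6931/0.212 = 3.2696.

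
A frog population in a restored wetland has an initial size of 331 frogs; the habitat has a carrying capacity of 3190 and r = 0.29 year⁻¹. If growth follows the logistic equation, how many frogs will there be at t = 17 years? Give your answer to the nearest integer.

A = (K − N₀)/N₀ = (3190 − 331)/331 = 8.6375.
N(t) = K/(1 + A·e^(−rt)) = 3190/(1 + 8.6375×e^(−0.29×17)).
e^(−4.93) = 0.0072265; denominator = 1 + 8.6375×0.0072265 = 1.0624.
N = 3190/1.0624 = 3002.58.

3003 frogs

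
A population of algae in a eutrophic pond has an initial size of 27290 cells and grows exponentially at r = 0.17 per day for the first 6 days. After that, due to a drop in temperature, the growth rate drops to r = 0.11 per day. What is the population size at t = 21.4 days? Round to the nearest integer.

Phase 1: N(6) = 27290·e^(0.17×6) = 27290·e^1.02 = 75680.5.
Phase 2 runs for 21.4 − 6 = 15.4 days at r = 0.11.
N(21.4) = 75680.5·e^(0.11×15.4) = 75680.5·e^1.694 = 411793.

411793 cells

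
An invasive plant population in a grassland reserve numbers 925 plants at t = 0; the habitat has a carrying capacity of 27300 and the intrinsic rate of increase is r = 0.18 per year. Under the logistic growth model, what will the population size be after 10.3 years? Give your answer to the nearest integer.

A = (K − N₀)/N₀ = (27300 − 925)/925 = 28.514.
N(t) = K/(1 + A·e^(−rt)) = 27300/(1 + 28.514×e^(−0.18×10.3)).
e^(−1.854) = 0.15661; denominator = 1 + 28.514×0.15661 = 5.4655.
N = 27300/5.4655 = 4994.98.

4995 plants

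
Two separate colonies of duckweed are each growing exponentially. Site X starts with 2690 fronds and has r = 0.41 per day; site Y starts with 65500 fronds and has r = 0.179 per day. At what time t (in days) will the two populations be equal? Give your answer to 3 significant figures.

13.8 days

Set 2690·e^(0.41t) = 65500·e^(0.179t).
e^((0.41 − 0.179)t) = 65500/2690 → e^(0.231·t) = 24.349.
0.231·t = ln(24.349) = 3.1925, so t = 3.1925/0.231 = 13.82.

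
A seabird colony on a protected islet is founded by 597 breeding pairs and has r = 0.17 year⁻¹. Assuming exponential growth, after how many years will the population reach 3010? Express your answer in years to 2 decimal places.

9.52 years

Set N₀·e^(rt) = 3010: e^(0.17·t) = 3010/597 = 5.0419.
0.17·t = ln(5.0419) = 1.6178, so t = 1.6178/0.17 = 9.5163.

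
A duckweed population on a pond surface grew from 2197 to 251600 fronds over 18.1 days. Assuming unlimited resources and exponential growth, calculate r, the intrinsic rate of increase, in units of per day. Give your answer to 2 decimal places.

0.26 per day

From N(t) = N₀·e^(rt): e^(r·18.1) = 251600/2197 = 114.52.
r·18.1 = ln(114.52) = 4.7407, so r = 4.7407/18.1 = 0.26192.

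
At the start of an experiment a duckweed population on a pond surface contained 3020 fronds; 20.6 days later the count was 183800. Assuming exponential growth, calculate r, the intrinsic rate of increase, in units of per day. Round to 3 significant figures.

From N(t) = N₀·e^(rt): e^(r·20.6) = 183800/3020 = 60.861.
r·20.6 = ln(60.861) = 4.1086, so r = 4.1086/20.6 = 0.19945.

0.199 per day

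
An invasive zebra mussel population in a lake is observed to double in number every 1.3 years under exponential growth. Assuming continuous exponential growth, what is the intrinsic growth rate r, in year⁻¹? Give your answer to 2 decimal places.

0.53 per year

r = ln(2)/t_d = 0.6931/1.3 = 0.53319.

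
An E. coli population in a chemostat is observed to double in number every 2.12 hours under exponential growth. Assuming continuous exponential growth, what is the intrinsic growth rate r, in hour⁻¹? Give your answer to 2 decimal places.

r = ln(2)/t_d = 0.6931/2.12 = 0.32696.

0.33 per hour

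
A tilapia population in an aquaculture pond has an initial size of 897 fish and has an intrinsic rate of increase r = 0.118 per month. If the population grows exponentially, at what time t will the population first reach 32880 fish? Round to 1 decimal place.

Set N₀·e^(rt) = 32880: e^(0.118·t) = 32880/897 = 36.656.
0.118·t = ln(36.656) = 3.6016, so t = 3.6016/0.118 = 30.522.

30.5 months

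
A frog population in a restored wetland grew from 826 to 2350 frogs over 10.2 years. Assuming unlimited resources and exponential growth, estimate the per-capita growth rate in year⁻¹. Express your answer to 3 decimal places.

0.103 per year

From N(t) = N₀·e^(rt): e^(r·10.2) = 2350/826 = 2.845.
r·10.2 = ln(2.845) = 1.0456, so r = 1.0456/10.2 = 0.10251.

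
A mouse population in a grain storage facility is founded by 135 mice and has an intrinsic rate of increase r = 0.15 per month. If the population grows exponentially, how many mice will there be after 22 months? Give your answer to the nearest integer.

N(t) = N₀·e^(rt) = 135 × e^(0.15×22) = 135 × e^3.3.
e^3.3 ≈ 27.113, so N ≈ 135 × 27.113 = 3660.21.

3660 mice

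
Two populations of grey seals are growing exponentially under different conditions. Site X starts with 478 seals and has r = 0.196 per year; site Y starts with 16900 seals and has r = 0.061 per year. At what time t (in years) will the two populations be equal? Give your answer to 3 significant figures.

26.4 years

Set 478·e^(0.196t) = 16900·e^(0.061t).
e^((0.196 − 0.061)t) = 16900/478 → e^(0.135·t) = 35.356.
0.135·t = ln(35.356) = 3.5655, so t = 3.5655/0.135 = 26.411.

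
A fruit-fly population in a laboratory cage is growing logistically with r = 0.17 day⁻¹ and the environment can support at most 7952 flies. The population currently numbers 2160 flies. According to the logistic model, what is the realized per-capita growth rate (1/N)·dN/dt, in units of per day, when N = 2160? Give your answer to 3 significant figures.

(1/N)·dN/dt = r(1 − N/K) = 0.17 × (1 − 2160/7952).
= 0.17 × 0.72837 = 0.12382.

0.124 per day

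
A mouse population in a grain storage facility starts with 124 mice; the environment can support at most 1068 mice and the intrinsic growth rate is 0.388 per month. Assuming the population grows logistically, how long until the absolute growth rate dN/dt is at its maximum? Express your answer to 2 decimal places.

Logistic growth is fastest at N = K/2 = 534.
A = (K − N₀)/N₀ = 7.6129. Set K/(1 + A·e^(−rt)) = K/2 → A·e^(−rt) = 1.
e^(−0.388t) = 1/7.6129 = 0.131356, so t = ln(7.6129)/0.388 = 2.0298/0.388 = 5.2316.

5.23 months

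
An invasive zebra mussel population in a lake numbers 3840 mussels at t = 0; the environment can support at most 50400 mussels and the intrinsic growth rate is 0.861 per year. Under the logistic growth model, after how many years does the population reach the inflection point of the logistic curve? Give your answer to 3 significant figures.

2.90 years

Logistic growth is fastest at N = K/2 = 25200.
A = (K − N₀)/N₀ = 12.125. Set K/(1 + A·e^(−rt)) = K/2 → A·e^(−rt) = 1.
e^(−0.861t) = 1/12.125 = 0.0824742, so t = ln(12.125)/0.861 = 2.4953/0.861 = 2.8981.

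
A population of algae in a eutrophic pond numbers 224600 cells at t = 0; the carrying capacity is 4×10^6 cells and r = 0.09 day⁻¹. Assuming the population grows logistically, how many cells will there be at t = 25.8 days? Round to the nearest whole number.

A = (K − N₀)/N₀ = (4×10^6 − 224600)/224600 = 16.809.
N(t) = K/(1 + A·e^(−rt)) = 4×10^6/(1 + 16.809×e^(−0.09×25.8)).
e^(−2.322) = 0.098077; denominator = 1 + 16.809×0.098077 = 2.6486.
N = 4×10^6/2.6486 = 1.510219×10^6.

1510219 cells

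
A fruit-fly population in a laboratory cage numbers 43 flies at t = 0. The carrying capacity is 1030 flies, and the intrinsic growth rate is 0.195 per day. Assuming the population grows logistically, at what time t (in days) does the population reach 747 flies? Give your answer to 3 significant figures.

21.0 days

A = (K − N₀)/N₀ = (1030 − 43)/43 = 22.953.
Solve 1030/(1 + 22.953·e^(−0.195t)) = 747: 1 + 22.953·e^(−0.195t) = 1.3788, so e^(−0.195t) = 0.0165051.
−0.195·t = ln(0.0165051) = -4.1041, so t = 4.1041/0.195 = 21.047.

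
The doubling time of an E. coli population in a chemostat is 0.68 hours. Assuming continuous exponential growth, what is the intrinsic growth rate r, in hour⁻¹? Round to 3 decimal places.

1.019 per hour

r = ln(2)/t_d = 0.6931/0.68 = 1.0193.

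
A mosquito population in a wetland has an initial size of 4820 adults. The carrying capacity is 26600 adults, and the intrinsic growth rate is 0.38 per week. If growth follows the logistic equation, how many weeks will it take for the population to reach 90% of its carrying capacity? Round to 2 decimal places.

A = (K − N₀)/N₀ = (26600 − 4820)/4820 = 4.5187.
Solve 26600/(1 + 4.5187·e^(−0.38t)) = 23940: 1 + 4.5187·e^(−0.38t) = 1.1111, so e^(−0.38t) = 0.0245893.
−0.38·t = ln(0.0245893) = -3.7054, so t = 3.7054/0.38 = 9.7512.

9.75 weeks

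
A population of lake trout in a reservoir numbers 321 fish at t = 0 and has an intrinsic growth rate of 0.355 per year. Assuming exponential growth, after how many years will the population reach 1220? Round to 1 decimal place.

3.8 years

Set N₀·e^(rt) = 1220: e^(0.355·t) = 1220/321 = 3.8006.
0.355·t = ln(3.8006) = 1.3352, so t = 1.3352/0.355 = 3.761.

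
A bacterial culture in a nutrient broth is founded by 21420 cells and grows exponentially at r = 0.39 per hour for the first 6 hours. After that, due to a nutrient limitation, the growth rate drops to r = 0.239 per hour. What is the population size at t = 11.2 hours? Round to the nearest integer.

770566 cells

Phase 1: N(6) = 21420·e^(0.39×6) = 21420·e^2.34 = 222366.
Phase 2 runs for 11.2 − 6 = 5.2 hours at r = 0.239.
N(11.2) = 222366·e^(0.239×5.2) = 222366·e^1.243 = 770566.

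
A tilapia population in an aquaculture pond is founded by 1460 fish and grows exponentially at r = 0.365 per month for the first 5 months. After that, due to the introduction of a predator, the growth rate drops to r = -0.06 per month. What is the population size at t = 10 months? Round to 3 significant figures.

6710 fish

Phase 1: N(5) = 1460·e^(0.365×5) = 1460·e^1.825 = 9056.08.
Phase 2 runs for 10 − 5 = 5 months at r = -0.06.
N(10) = 9056.08·e^(-0.06×5) = 9056.08·e^-0.3 = 6708.91.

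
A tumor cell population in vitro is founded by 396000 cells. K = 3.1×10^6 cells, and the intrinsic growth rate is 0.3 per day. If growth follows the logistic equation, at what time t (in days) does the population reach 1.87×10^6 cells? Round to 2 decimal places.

A = (K − N₀)/N₀ = (3.1×10^6 − 396000)/396000 = 6.8283.
Solve 3.1×10^6/(1 + 6.8283·e^(−0.3t)) = 1.87×10^6: 1 + 6.8283·e^(−0.3t) = 1.6578, so e^(−0.3t) = 0.0963279.
−0.3·t = ln(0.0963279) = -2.34, so t = 2.34/0.3 = 7.8.

7.80 days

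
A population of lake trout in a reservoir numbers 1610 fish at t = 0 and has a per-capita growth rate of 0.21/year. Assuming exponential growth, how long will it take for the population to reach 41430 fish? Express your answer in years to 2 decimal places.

Set N₀·e^(rt) = 41430: e^(0.21·t) = 41430/1610 = 25.733.
0.21·t = ln(25.733) = 3.2478, so t = 3.2478/0.21 = 15.466.

15.47 years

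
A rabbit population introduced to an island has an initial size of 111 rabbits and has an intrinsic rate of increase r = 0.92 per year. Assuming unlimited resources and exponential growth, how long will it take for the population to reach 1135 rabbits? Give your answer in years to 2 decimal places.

Set N₀·e^(rt) = 1135: e^(0.92·t) = 1135/111 = 10.225.
0.92·t = ln(10.225) = 2.3249, so t = 2.3249/0.92 = 2.527.

2.53 years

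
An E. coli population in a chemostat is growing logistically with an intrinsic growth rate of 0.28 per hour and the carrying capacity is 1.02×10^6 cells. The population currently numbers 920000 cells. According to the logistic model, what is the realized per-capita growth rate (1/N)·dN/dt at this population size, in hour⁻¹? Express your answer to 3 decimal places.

(1/N)·dN/dt = r(1 − N/K) = 0.28 × (1 − 920000/1.02×10^6).
= 0.28 × 0.098039 = 0.027451.

0.027 per hour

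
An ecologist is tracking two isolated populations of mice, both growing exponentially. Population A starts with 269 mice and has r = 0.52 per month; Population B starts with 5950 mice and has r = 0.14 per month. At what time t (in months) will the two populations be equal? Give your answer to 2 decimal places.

8.15 months

Set 269·e^(0.52t) = 5950·e^(0.14t).
e^((0.52 − 0.14)t) = 5950/269 → e^(0.38·t) = 22.119.
0.38·t = ln(22.119) = 3.0964, so t = 3.0964/0.38 = 8.1485.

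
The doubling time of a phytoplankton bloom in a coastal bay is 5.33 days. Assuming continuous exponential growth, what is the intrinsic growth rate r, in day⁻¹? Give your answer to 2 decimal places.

0.13 per day

r = ln(2)/t_d = 0.6931/5.33 = 0.13005.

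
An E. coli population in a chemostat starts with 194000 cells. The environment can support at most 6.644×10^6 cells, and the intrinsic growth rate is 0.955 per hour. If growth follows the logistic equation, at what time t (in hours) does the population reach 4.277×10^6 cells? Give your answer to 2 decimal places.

4.29 hours

A = (K − N₀)/N₀ = (6.644×10^6 − 194000)/194000 = 33.247.
Solve 6.644×10^6/(1 + 33.247·e^(−0.955t)) = 4.277×10^6: 1 + 33.247·e^(−0.955t) = 1.5534, so e^(−0.955t) = 0.0166457.
−0.955·t = ln(0.0166457) = -4.0956, so t = 4.0956/0.955 = 4.2886.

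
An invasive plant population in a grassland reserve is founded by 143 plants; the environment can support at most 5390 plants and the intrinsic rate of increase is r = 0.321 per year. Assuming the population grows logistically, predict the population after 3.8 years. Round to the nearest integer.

455 plants

A = (K − N₀)/N₀ = (5390 − 143)/143 = 36.692.
N(t) = K/(1 + A·e^(−rt)) = 5390/(1 + 36.692×e^(−0.321×3.8)).
e^(−1.22) = 0.29529; denominator = 1 + 36.692×0.29529 = 11.835.
N = 5390/11.835 = 455.435.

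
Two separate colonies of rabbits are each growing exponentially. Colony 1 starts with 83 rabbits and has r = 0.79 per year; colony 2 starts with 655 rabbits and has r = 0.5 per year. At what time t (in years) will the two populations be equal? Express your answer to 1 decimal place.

Set 83·e^(0.79t) = 655·e^(0.5t).
e^((0.79 − 0.5)t) = 655/83 → e^(0.29·t) = 7.8916.
0.29·t = ln(7.8916) = 2.0658, so t = 2.0658/0.29 = 7.1234.

7.1 years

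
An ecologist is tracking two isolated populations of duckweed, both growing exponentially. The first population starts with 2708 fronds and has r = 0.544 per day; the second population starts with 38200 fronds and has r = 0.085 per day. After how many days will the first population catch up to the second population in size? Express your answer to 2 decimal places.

Set 2708·e^(0.544t) = 38200·e^(0.085t).
e^((0.544 − 0.085)t) = 38200/2708 → e^(0.459·t) = 14.106.
0.459·t = ln(14.106) = 2.6466, so t = 2.6466/0.459 = 5.7661.

5.77 days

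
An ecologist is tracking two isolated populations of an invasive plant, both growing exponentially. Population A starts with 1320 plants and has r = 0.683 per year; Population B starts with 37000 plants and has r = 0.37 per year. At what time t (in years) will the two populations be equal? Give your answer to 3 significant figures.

10.6 years

Set 1320·e^(0.683t) = 37000·e^(0.37t).
e^((0.683 − 0.37)t) = 37000/1320 → e^(0.313·t) = 28.03.
0.313·t = ln(28.03) = 3.3333, so t = 3.3333/0.313 = 10.649.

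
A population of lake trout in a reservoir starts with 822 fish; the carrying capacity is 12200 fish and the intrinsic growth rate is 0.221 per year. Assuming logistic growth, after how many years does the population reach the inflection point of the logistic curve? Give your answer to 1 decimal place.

11.9 years

Logistic growth is fastest at N = K/2 = 6100.
A = (K − N₀)/N₀ = 13.842. Set K/(1 + A·e^(−rt)) = K/2 → A·e^(−rt) = 1.
e^(−0.221t) = 1/13.842 = 0.0722447, so t = ln(13.842)/0.221 = 2.6277/0.221 = 11.89.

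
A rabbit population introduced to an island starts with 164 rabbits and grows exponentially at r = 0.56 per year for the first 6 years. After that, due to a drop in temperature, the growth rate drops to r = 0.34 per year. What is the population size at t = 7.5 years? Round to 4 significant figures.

Phase 1: N(6) = 164·e^(0.56×6) = 164·e^3.36 = 4721.43.
Phase 2 runs for 7.5 − 6 = 1.5 years at r = 0.34.
N(7.5) = 4721.43·e^(0.34×1.5) = 4721.43·e^0.51 = 7862.55.

7863 rabbits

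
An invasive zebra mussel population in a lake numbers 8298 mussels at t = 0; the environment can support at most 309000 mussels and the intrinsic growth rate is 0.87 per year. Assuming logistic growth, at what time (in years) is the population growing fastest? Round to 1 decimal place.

Logistic growth is fastest at N = K/2 = 154500.
A = (K − N₀)/N₀ = 36.238. Set K/(1 + A·e^(−rt)) = K/2 → A·e^(−rt) = 1.
e^(−0.87t) = 1/36.238 = 0.0275954, so t = ln(36.238)/0.87 = 3.5901/0.87 = 4.1266.

4.1 years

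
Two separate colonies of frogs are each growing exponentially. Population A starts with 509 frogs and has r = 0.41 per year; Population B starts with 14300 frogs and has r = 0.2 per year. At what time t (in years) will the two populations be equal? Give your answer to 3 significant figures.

15.9 years

Set 509·e^(0.41t) = 14300·e^(0.2t).
e^((0.41 − 0.2)t) = 14300/509 → e^(0.21·t) = 28.094.
0.21·t = ln(28.094) = 3.3356, so t = 3.3356/0.21 = 15.884.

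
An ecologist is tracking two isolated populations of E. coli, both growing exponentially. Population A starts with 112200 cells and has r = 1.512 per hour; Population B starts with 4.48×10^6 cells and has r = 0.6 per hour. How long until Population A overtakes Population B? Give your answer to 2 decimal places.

Set 112200·e^(1.512t) = 4.48×10^6·e^(0.6t).
e^((1.512 − 0.6)t) = 4.48×10^6/112200 → e^(0.912·t) = 39.929.
0.912·t = ln(39.929) = 3.6871, so t = 3.6871/0.912 = 4.0429.

4.04 hours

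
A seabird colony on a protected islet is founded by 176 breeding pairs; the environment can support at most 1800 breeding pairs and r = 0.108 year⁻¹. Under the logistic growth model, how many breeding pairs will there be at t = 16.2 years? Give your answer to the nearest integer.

691 breeding pairs

A = (K − N₀)/N₀ = (1800 − 176)/176 = 9.2273.
N(t) = K/(1 + A·e^(−rt)) = 1800/(1 + 9.2273×e^(−0.108×16.2)).
e^(−1.75) = 0.17384; denominator = 1 + 9.2273×0.17384 = 2.6041.
N = 1800/2.6041 = 691.217.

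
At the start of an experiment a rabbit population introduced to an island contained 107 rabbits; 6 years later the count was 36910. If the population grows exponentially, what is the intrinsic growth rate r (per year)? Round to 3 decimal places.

From N(t) = N₀·e^(rt): e^(r·6) = 36910/107 = 344.95.
r·6 = ln(344.95) = 5.8434, so r = 5.8434/6 = 0.9739.

0.974 per year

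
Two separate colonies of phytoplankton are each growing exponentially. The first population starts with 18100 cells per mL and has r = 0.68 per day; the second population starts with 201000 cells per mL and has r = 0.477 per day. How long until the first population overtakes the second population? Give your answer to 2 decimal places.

11.86 days

Set 18100·e^(0.68t) = 201000·e^(0.477t).
e^((0.68 − 0.477)t) = 201000/18100 → e^(0.203·t) = 11.105.
0.203·t = ln(11.105) = 2.4074, so t = 2.4074/0.203 = 11.859.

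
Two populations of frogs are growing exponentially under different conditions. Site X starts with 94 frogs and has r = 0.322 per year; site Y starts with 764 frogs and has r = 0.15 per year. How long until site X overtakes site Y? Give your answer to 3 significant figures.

Set 94·e^(0.322t) = 764·e^(0.15t).
e^((0.322 − 0.15)t) = 764/94 → e^(0.172·t) = 8.1277.
0.172·t = ln(8.1277) = 2.0953, so t = 2.0953/0.172 = 12.182.

12.2 years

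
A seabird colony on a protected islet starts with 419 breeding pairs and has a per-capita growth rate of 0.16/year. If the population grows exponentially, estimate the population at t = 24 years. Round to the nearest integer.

19494 breeding pairs

N(t) = N₀·e^(rt) = 419 × e^(0.16×24) = 419 × e^3.84.
e^3.84 ≈ 46.525, so N ≈ 419 × 46.525 = 19494.2.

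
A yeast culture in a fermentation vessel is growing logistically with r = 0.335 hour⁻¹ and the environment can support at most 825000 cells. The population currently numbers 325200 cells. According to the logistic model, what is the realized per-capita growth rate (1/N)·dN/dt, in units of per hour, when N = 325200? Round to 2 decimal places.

(1/N)·dN/dt = r(1 − N/K) = 0.335 × (1 − 325200/825000).
= 0.335 × 0.60582 = 0.20295.

0.20 per hour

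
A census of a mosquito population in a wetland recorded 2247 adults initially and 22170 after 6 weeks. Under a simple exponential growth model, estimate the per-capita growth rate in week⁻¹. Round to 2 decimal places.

From N(t) = N₀·e^(rt): e^(r·6) = 22170/2247 = 9.8665.
r·6 = ln(9.8665) = 2.2891, so r = 2.2891/6 = 0.38152.

0.38 per week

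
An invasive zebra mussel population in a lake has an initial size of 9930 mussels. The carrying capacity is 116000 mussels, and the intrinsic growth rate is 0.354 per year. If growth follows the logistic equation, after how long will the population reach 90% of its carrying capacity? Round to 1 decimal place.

12.9 years

A = (K − N₀)/N₀ = (116000 − 9930)/9930 = 10.682.
Solve 116000/(1 + 10.682·e^(−0.354t)) = 104400: 1 + 10.682·e^(−0.354t) = 1.1111, so e^(−0.354t) = 0.0104019.
−0.354·t = ln(0.0104019) = -4.5658, so t = 4.5658/0.354 = 12.898.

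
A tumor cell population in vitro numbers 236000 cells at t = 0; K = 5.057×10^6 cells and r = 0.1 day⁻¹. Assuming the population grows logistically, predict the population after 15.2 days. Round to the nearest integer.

A = (K − N₀)/N₀ = (5.057×10^6 − 236000)/236000 = 20.428.
N(t) = K/(1 + A·e^(−rt)) = 5.057×10^6/(1 + 20.428×e^(−0.1×15.2)).
e^(−1.52) = 0.21871; denominator = 1 + 20.428×0.21871 = 5.4678.
N = 5.057×10^6/5.4678 = 924863.

924863 cells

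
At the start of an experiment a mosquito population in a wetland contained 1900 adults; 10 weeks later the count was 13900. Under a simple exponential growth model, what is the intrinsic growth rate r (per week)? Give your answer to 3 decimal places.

0.199 per week

From N(t) = N₀·e^(rt): e^(r·10) = 13900/1900 = 7.3158.
r·10 = ln(7.3158) = 1.99, so r = 1.99/10 = 0.199.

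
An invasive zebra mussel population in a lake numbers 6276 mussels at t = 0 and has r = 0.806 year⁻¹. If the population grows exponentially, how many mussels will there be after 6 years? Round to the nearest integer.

N(t) = N₀·e^(rt) = 6276 × e^(0.806×6) = 6276 × e^4.836.
e^4.836 ≈ 125.96, so N ≈ 6276 × 125.96 = 790553.

790553 mussels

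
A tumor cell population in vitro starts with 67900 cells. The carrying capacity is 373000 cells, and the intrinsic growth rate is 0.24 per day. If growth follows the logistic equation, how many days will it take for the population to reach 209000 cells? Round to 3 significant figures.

7.27 days

A = (K − N₀)/N₀ = (373000 − 67900)/67900 = 4.4934.
Solve 373000/(1 + 4.4934·e^(−0.24t)) = 209000: 1 + 4.4934·e^(−0.24t) = 1.7847, so e^(−0.24t) = 0.174633.
−0.24·t = ln(0.174633) = -1.7451, so t = 1.7451/0.24 = 7.2711.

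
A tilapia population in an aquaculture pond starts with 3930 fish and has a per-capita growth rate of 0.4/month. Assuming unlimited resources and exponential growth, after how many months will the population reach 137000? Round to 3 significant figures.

8.88 months

Set N₀·e^(rt) = 137000: e^(0.4·t) = 137000/3930 = 34.86.
0.4·t = ln(34.86) = 3.5513, so t = 3.5513/0.4 = 8.8784.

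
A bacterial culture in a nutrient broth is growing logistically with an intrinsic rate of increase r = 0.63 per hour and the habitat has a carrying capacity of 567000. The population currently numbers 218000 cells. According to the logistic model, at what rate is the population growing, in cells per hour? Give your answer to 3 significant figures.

dN/dt = rN(1 − N/K) = 0.63 × 218000 × (1 − 218000/567000).
1 − 218000/567000 = 0.61552; dN/dt = 0.63 × 218000 × 0.61552 = 84536.

84500 cells per hour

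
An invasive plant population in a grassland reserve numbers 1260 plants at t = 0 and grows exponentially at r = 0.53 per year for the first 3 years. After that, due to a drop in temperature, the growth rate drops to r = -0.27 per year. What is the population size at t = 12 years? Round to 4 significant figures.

544.0 plants

Phase 1: N(3) = 1260·e^(0.53×3) = 1260·e^1.59 = 6178.72.
Phase 2 runs for 12 − 3 = 9 years at r = -0.27.
N(12) = 6178.72·e^(-0.27×9) = 6178.72·e^-2.43 = 543.955.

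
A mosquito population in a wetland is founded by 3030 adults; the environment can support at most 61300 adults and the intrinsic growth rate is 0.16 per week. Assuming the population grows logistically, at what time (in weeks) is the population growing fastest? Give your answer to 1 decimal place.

18.5 weeks

Logistic growth is fastest at N = K/2 = 30650.
A = (K − N₀)/N₀ = 19.231. Set K/(1 + A·e^(−rt)) = K/2 → A·e^(−rt) = 1.
e^(−0.16t) = 1/19.231 = 0.0519993, so t = ln(19.231)/0.16 = 2.9565/0.16 = 18.478.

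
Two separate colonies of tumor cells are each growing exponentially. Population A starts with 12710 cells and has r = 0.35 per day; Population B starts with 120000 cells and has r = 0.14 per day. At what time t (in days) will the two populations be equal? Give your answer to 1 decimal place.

Set 12710·e^(0.35t) = 120000·e^(0.14t).
e^((0.35 − 0.14)t) = 120000/12710 → e^(0.21·t) = 9.4414.
0.21·t = ln(9.4414) = 2.2451, so t = 2.2451/0.21 = 10.691.

10.7 days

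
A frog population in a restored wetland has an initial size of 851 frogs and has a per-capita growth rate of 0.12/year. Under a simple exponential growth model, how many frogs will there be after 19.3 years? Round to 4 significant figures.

8625 frogs

N(t) = N₀·e^(rt) = 851 × e^(0.12×19.3) = 851 × e^2.316.
e^2.316 ≈ 10.135, so N ≈ 851 × 10.135 = 8624.93.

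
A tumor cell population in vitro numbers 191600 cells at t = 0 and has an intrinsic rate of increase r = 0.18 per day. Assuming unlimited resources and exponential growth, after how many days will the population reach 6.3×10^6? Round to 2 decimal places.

19.40 days

Set N₀·e^(rt) = 6.3×10^6: e^(0.18·t) = 6.3×10^6/191600 = 32.881.
0.18·t = ln(32.881) = 3.4929, so t = 3.4929/0.18 = 19.405.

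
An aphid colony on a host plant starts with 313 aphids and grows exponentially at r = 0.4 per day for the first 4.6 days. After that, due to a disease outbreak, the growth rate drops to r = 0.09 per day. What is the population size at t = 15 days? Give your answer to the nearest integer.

Phase 1: N(4.6) = 313·e^(0.4×4.6) = 313·e^1.84 = 1970.82.
Phase 2 runs for 15 − 4.6 = 10.4 days at r = 0.09.
N(15) = 1970.82·e^(0.09×10.4) = 1970.82·e^0.936 = 5025.11.

5025 aphids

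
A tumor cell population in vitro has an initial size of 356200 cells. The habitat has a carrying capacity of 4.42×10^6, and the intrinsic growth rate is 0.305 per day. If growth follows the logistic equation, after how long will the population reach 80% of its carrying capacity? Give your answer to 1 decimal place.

12.5 days

A = (K − N₀)/N₀ = (4.42×10^6 − 356200)/356200 = 11.409.
Solve 4.42×10^6/(1 + 11.409·e^(−0.305t)) = 3.536×10^6: 1 + 11.409·e^(−0.305t) = 1.25, so e^(−0.305t) = 0.021913.
−0.305·t = ln(0.021913) = -3.8207, so t = 3.8207/0.305 = 12.527.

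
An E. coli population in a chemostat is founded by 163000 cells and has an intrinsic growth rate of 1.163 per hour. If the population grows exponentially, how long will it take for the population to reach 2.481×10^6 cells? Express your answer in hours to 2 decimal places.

2.34 hours

Set N₀·e^(rt) = 2.481×10^6: e^(1.163·t) = 2.481×10^6/163000 = 15.221.
1.163·t = ln(15.221) = 2.7227, so t = 2.7227/1.163 = 2.3411.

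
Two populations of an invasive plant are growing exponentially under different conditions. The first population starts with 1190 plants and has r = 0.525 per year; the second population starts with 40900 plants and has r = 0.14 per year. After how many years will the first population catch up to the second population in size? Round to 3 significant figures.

9.19 years

Set 1190·e^(0.525t) = 40900·e^(0.14t).
e^((0.525 − 0.14)t) = 40900/1190 → e^(0.385·t) = 34.37.
0.385·t = ln(34.37) = 3.5372, so t = 3.5372/0.385 = 9.1875.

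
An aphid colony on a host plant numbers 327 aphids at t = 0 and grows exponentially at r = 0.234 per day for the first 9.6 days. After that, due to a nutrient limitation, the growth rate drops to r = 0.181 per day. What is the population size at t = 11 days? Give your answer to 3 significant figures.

Phase 1: N(9.6) = 327·e^(0.234×9.6) = 327·e^2.246 = 3091.34.
Phase 2 runs for 11 − 9.6 = 1.4 days at r = 0.181.
N(11) = 3091.34·e^(0.181×1.4) = 3091.34·e^0.2534 = 3982.88.

3980 aphids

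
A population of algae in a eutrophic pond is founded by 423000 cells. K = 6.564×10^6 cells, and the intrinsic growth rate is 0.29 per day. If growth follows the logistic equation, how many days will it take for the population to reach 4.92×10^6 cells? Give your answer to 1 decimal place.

13.0 days

A = (K − N₀)/N₀ = (6.564×10^6 − 423000)/423000 = 14.518.
Solve 6.564×10^6/(1 + 14.518·e^(−0.29t)) = 4.92×10^6: 1 + 14.518·e^(−0.29t) = 1.3341, so e^(−0.29t) = 0.0230164.
−0.29·t = ln(0.0230164) = -3.7715, so t = 3.7715/0.29 = 13.005.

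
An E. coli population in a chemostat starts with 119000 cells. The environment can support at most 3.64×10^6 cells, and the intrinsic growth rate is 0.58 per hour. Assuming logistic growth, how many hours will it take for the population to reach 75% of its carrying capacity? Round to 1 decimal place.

A = (K − N₀)/N₀ = (3.64×10^6 − 119000)/119000 = 29.588.
Solve 3.64×10^6/(1 + 29.588·e^(−0.58t)) = 2.73×10^6: 1 + 29.588·e^(−0.58t) = 1.3333, so e^(−0.58t) = 0.0112657.
−0.58·t = ln(0.0112657) = -4.486, so t = 4.486/0.58 = 7.7345.

7.7 hours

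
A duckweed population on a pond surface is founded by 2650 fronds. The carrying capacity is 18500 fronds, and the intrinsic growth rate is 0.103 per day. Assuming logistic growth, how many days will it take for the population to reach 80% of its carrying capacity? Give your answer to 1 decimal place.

30.8 days

A = (K − N₀)/N₀ = (18500 − 2650)/2650 = 5.9811.
Solve 18500/(1 + 5.9811·e^(−0.103t)) = 14800: 1 + 5.9811·e^(−0.103t) = 1.25, so e^(−0.103t) = 0.0417981.
−0.103·t = ln(0.0417981) = -3.1749, so t = 3.1749/0.103 = 30.824.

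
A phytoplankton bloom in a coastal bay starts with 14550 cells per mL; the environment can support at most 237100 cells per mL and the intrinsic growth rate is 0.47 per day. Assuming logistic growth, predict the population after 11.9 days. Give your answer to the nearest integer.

A = (K − N₀)/N₀ = (237100 − 14550)/14550 = 15.296.
N(t) = K/(1 + A·e^(−rt)) = 237100/(1 + 15.296×e^(−0.47×11.9)).
e^(−5.593) = 0.0037238; denominator = 1 + 15.296×0.0037238 = 1.057.
N = 237100/1.057 = 224323.

224323 cells per mL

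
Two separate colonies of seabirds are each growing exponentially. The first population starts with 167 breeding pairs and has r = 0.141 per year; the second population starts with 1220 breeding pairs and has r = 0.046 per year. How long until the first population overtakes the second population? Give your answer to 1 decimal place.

Set 167·e^(0.141t) = 1220·e^(0.046t).
e^((0.141 − 0.046)t) = 1220/167 → e^(0.095·t) = 7.3054.
0.095·t = ln(7.3054) = 1.9886, so t = 1.9886/0.095 = 20.933.

20.9 years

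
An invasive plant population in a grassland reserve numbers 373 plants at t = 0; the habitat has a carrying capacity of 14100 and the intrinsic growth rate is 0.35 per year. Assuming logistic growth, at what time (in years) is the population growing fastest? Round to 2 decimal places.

10.30 years

Logistic growth is fastest at N = K/2 = 7050.
A = (K − N₀)/N₀ = 36.802. Set K/(1 + A·e^(−rt)) = K/2 → A·e^(−rt) = 1.
e^(−0.35t) = 1/36.802 = 0.0271727, so t = ln(36.802)/0.35 = 3.6055/0.35 = 10.302.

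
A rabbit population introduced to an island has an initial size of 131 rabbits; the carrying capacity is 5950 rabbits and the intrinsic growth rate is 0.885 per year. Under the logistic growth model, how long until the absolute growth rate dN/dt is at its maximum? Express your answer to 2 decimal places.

Logistic growth is fastest at N = K/2 = 2975.
A = (K − N₀)/N₀ = 44.42. Set K/(1 + A·e^(−rt)) = K/2 → A·e^(−rt) = 1.
e^(−0.885t) = 1/44.42 = 0.0225125, so t = ln(44.42)/0.885 = 3.7937/0.885 = 4.2867.

4.29 years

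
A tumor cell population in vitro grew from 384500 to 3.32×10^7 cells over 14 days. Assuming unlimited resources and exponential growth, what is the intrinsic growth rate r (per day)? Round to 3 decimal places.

From N(t) = N₀·e^(rt): e^(r·14) = 3.32×10^7/384500 = 86.346.
r·14 = ln(86.346) = 4.4584, so r = 4.4584/14 = 0.31845.

0.318 per day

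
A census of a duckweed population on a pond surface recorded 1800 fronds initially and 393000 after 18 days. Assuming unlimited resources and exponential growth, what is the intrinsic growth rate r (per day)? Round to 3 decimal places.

0.299 per day

From N(t) = N₀·e^(rt): e^(r·18) = 393000/1800 = 218.33.
r·18 = ln(218.33) = 5.386, so r = 5.386/18 = 0.29922.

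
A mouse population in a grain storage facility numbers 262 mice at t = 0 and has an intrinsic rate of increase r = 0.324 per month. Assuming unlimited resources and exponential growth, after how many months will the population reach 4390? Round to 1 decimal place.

Set N₀·e^(rt) = 4390: e^(0.324·t) = 4390/262 = 16.756.
0.324·t = ln(16.756) = 2.8187, so t = 2.8187/0.324 = 8.6998.

8.7 months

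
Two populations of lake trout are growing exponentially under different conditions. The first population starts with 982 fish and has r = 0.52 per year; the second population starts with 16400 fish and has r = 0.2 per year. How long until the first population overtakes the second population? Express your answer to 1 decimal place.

8.8 years

Set 982·e^(0.52t) = 16400·e^(0.2t).
e^((0.52 − 0.2)t) = 16400/982 → e^(0.32·t) = 16.701.
0.32·t = ln(16.701) = 2.8154, so t = 2.8154/0.32 = 8.7983.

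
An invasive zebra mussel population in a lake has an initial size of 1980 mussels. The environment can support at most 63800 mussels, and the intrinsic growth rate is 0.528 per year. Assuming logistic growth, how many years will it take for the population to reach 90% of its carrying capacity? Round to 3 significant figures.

10.7 years

A = (K − N₀)/N₀ = (63800 − 1980)/1980 = 31.222.
Solve 63800/(1 + 31.222·e^(−0.528t)) = 57420: 1 + 31.222·e^(−0.528t) = 1.1111, so e^(−0.528t) = 0.00355872.
−0.528·t = ln(0.00355872) = -5.6384, so t = 5.6384/0.528 = 10.679.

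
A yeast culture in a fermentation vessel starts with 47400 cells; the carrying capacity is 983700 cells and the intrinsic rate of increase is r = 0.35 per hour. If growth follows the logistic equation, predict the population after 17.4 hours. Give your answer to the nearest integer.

A = (K − N₀)/N₀ = (983700 − 47400)/47400 = 19.753.
N(t) = K/(1 + A·e^(−rt)) = 983700/(1 + 19.753×e^(−0.35×17.4)).
e^(−6.09) = 0.0022654; denominator = 1 + 19.753×0.0022654 = 1.0447.
N = 983700/1.0447 = 941566.

941566 cells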